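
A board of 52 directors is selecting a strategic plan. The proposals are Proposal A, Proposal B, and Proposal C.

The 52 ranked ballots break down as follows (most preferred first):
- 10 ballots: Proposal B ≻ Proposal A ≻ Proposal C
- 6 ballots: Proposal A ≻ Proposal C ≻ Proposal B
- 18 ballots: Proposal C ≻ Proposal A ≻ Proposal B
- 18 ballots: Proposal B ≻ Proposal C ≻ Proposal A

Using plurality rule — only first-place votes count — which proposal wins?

First-place votes: Proposal A 6, Proposal B 28, Proposal C 18.

Proposal B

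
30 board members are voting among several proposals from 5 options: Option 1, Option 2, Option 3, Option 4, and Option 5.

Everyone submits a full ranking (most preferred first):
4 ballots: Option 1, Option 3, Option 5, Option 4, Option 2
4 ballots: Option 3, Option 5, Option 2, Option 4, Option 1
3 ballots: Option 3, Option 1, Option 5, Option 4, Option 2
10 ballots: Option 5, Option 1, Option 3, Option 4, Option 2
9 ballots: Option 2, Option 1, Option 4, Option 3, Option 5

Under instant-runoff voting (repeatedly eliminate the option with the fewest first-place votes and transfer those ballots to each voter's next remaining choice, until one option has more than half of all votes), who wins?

Option 3

Round 1: Option 1 4, Option 2 9, Option 3 7, Option 4 0, Option 5 10. Option 4 eliminated.
Round 2: Option 1 4, Option 2 9, Option 3 7, Option 5 10. Option 1 eliminated.
Round 3: Option 2 9, Option 3 11, Option 5 10. Option 2 eliminated.
Round 4: Option 3 20, Option 5 10. Option 3 has a majority (≥16).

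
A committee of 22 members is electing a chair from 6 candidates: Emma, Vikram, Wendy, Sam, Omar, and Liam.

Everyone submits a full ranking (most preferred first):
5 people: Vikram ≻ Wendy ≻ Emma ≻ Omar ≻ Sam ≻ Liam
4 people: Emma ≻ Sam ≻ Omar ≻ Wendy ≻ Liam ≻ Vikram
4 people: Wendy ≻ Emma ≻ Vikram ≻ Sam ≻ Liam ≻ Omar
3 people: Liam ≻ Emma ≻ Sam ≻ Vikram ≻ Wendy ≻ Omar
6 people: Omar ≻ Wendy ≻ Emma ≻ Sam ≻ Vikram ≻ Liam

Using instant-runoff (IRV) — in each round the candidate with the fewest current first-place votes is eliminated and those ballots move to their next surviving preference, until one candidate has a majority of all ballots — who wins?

Round 1: Emma 4, Vikram 5, Wendy 4, Sam 0, Omar 6, Liam 3. Sam eliminated.
Round 2: Emma 4, Vikram 5, Wendy 4, Omar 6, Liam 3. Liam eliminated.
Round 3: Emma 7, Vikram 5, Wendy 4, Omar 6. Wendy eliminated.
Round 4: Emma 11, Vikram 5, Omar 6. Vikram eliminated.
Round 5: Emma 16, Omar 6. Emma has a majority (≥12).

Emma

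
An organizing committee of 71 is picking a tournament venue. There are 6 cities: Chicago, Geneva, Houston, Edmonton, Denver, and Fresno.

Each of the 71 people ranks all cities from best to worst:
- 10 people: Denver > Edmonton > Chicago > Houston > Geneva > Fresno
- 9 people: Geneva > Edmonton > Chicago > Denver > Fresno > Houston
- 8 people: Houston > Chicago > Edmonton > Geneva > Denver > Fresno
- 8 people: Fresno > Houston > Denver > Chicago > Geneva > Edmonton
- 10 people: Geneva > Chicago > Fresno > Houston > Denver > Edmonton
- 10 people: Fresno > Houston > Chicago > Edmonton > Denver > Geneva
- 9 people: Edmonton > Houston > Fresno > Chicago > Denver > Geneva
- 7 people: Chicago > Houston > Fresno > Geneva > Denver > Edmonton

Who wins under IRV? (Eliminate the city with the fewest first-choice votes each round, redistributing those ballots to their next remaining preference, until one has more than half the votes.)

Round 1: Chicago 7, Geneva 19, Houston 8, Edmonton 9, Denver 10, Fresno 18. Chicago eliminated.
Round 2: Geneva 19, Houston 15, Edmonton 9, Denver 10, Fresno 18. Edmonton eliminated.
Round 3: Geneva 19, Houston 24, Denver 10, Fresno 18. Denver eliminated.
Round 4: Geneva 19, Houston 34, Fresno 18. Fresno eliminated.
Round 5: Geneva 19, Houston 52. Houston has a majority (≥36).

Houston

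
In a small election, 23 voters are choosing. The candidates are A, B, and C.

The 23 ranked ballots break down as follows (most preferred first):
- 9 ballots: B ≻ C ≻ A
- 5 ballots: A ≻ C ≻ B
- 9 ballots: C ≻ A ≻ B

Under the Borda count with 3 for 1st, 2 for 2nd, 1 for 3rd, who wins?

C

A: 9×1 + 5×3 + 9×2 = 42
B: 9×3 + 5×1 + 9×1 = 41
C: 9×2 + 5×2 + 9×3 = 55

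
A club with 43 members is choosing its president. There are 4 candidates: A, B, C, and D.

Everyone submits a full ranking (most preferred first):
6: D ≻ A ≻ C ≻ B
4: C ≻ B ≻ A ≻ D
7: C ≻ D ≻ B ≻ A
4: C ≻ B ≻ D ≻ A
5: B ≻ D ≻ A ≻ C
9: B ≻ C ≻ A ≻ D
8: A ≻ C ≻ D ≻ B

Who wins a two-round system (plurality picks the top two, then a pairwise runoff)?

C

Round 1 first-place votes: A 8, B 14, C 15, D 6. C and B advance.
Runoff: C is ranked above B on 29 ballots, B above C on 14.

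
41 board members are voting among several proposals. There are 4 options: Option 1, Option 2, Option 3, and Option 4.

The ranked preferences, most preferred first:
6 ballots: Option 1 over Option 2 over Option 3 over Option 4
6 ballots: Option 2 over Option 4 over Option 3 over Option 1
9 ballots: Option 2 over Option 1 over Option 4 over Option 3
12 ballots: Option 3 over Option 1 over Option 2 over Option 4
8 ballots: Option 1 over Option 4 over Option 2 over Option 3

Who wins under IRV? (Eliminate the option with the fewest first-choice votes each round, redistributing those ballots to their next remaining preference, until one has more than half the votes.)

Round 1: Option 1 14, Option 2 15, Option 3 12, Option 4 0. Option 4 eliminated.
Round 2: Option 1 14, Option 2 15, Option 3 12. Option 3 eliminated.
Round 3: Option 1 26, Option 2 15. Option 1 has a majority (≥21).

Option 1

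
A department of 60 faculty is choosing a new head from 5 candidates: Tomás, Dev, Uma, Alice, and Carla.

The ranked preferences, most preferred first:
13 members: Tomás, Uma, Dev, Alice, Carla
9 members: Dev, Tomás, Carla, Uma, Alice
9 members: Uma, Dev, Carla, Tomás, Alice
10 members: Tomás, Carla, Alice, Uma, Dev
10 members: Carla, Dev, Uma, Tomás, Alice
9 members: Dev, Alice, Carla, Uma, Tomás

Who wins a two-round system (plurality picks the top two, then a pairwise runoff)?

Round 1 first-place votes: Tomás 23, Dev 18, Uma 9, Alice 0, Carla 10. Tomás and Dev advance.
Runoff: Tomás is ranked above Dev on 23 ballots, Dev above Tomás on 37.

Dev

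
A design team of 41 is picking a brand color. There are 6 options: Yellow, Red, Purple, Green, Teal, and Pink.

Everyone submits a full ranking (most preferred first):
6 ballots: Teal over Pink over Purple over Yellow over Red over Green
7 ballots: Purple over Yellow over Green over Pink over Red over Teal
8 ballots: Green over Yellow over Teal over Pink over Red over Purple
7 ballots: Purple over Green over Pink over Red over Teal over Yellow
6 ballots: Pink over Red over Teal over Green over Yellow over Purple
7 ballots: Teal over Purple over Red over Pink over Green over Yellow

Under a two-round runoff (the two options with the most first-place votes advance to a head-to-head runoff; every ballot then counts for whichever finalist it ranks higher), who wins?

Teal

Round 1 first-place votes: Yellow 0, Red 0, Purple 14, Green 8, Teal 13, Pink 6. Purple and Teal advance.
Runoff: Purple is ranked above Teal on 14 ballots, Teal above Purple on 27.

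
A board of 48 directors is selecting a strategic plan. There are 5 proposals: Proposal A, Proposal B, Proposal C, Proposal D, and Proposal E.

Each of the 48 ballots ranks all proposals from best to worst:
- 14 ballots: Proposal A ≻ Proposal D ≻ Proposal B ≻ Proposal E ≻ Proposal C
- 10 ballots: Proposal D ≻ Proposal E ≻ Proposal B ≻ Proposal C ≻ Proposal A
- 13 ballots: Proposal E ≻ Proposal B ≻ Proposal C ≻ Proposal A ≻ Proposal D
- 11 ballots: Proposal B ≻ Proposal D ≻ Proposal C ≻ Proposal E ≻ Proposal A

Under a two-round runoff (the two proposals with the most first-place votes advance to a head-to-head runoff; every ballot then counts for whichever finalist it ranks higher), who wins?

Round 1 first-place votes: Proposal A 14, Proposal B 11, Proposal C 0, Proposal D 10, Proposal E 13. Proposal A and Proposal E advance.
Runoff: Proposal A is ranked above Proposal E on 14 ballots, Proposal E above Proposal A on 34.

Proposal E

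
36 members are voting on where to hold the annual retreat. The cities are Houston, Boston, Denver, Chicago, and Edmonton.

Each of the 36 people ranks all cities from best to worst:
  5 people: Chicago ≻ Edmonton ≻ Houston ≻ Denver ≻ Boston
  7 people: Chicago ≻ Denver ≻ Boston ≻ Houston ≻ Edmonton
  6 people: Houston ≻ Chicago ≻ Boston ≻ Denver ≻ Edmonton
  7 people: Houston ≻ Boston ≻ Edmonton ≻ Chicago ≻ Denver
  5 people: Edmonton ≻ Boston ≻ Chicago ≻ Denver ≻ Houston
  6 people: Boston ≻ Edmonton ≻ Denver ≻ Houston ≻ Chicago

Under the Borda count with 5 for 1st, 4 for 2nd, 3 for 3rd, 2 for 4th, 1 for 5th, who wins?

Houston: 5×3 + 7×2 + 6×5 + 7×5 + 5×1 + 6×2 = 111
Boston: 5×1 + 7×3 + 6×3 + 7×4 + 5×4 + 6×5 = 122
Denver: 5×2 + 7×4 + 6×2 + 7×1 + 5×2 + 6×3 = 85
Chicago: 5×5 + 7×5 + 6×4 + 7×2 + 5×3 + 6×1 = 119
Edmonton: 5×4 + 7×1 + 6×1 + 7×3 + 5×5 + 6×4 = 103

Boston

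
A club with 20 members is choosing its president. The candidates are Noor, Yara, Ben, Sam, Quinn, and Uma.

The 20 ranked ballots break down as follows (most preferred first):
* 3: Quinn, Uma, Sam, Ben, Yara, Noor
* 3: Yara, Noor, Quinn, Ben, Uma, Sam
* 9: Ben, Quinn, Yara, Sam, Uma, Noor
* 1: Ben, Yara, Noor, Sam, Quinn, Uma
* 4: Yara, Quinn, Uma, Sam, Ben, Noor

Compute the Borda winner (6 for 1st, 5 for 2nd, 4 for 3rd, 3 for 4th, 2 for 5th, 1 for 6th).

Noor: 3×1 + 3×5 + 9×1 + 1×4 + 4×1 = 35
Yara: 3×2 + 3×6 + 9×4 + 1×5 + 4×6 = 89
Ben: 3×3 + 3×3 + 9×6 + 1×6 + 4×2 = 86
Sam: 3×4 + 3×1 + 9×3 + 1×3 + 4×3 = 57
Quinn: 3×6 + 3×4 + 9×5 + 1×2 + 4×5 = 97
Uma: 3×5 + 3×2 + 9×2 + 1×1 + 4×4 = 56

Quinn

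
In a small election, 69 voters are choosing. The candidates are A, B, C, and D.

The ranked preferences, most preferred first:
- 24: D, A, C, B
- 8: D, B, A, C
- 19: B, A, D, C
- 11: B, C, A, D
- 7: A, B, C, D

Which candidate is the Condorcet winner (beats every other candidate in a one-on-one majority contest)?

B

B vs A: 38–31
B vs C: 45–24
B vs D: 37–32
B beats every other candidate.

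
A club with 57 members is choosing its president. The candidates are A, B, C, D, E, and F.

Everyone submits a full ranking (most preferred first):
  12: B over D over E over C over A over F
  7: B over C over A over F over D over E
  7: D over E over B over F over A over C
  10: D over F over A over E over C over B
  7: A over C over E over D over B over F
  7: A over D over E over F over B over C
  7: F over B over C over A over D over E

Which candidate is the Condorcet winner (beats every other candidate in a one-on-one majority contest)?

D

D vs A: 29–28
D vs B: 31–26
D vs C: 36–21
D vs E: 50–7
D vs F: 43–14
D beats every other candidate.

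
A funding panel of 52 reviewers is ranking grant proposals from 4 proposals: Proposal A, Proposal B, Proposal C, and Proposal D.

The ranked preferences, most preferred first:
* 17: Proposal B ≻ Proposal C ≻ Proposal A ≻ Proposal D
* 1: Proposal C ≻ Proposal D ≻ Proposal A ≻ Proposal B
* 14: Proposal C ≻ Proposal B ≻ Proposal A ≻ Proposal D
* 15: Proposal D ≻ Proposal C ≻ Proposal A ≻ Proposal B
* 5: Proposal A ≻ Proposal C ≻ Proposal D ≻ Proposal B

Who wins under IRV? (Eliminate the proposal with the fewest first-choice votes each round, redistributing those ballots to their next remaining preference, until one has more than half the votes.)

Round 1: Proposal A 5, Proposal B 17, Proposal C 15, Proposal D 15. Proposal A eliminated.
Round 2: Proposal B 17, Proposal C 20, Proposal D 15. Proposal D eliminated.
Round 3: Proposal B 17, Proposal C 35. Proposal C has a majority (≥27).

Proposal C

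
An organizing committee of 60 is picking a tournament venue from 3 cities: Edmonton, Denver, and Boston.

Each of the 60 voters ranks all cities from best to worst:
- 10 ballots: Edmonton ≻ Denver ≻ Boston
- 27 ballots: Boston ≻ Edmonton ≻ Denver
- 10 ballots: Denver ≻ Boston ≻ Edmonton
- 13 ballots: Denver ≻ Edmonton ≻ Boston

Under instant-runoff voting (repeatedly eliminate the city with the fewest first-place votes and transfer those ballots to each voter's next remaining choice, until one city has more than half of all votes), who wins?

Round 1: Edmonton 10, Denver 23, Boston 27. Edmonton eliminated.
Round 2: Denver 33, Boston 27. Denver has a majority (≥31).

Denver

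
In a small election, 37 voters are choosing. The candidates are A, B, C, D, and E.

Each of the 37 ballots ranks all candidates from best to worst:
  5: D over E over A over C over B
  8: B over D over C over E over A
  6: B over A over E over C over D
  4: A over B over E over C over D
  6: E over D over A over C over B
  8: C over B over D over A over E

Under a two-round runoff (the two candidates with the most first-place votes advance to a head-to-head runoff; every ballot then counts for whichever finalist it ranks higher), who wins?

C

Round 1 first-place votes: A 4, B 14, C 8, D 5, E 6. B and C advance.
Runoff: B is ranked above C on 18 ballots, C above B on 19.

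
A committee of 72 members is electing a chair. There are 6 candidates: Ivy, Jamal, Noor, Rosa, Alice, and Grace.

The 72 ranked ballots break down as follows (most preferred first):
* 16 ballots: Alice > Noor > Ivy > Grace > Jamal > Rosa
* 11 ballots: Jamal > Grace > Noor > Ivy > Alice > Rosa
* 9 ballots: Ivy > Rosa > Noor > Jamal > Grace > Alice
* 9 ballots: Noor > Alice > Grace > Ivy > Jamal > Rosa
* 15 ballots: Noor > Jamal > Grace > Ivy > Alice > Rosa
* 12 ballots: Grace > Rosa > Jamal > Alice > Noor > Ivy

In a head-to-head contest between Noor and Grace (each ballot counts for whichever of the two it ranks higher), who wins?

Noor is ranked above Grace on 49 ballots; Grace above Noor on 23.

Noor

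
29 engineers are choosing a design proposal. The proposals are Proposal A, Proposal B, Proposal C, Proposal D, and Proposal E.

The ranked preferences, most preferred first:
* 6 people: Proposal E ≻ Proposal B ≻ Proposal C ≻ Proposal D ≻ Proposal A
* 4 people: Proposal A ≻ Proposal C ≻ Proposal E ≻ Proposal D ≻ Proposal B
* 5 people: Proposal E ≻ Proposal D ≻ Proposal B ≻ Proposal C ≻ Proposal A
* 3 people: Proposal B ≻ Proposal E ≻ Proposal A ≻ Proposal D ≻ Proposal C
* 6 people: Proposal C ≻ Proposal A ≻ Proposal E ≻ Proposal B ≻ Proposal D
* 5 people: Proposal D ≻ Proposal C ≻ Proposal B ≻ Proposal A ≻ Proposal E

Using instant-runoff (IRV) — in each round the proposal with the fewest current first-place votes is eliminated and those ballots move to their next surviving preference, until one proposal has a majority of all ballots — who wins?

Round 1: Proposal A 4, Proposal B 3, Proposal C 6, Proposal D 5, Proposal E 11. Proposal B eliminated.
Round 2: Proposal A 4, Proposal C 6, Proposal D 5, Proposal E 14. Proposal A eliminated.
Round 3: Proposal C 10, Proposal D 5, Proposal E 14. Proposal D eliminated.
Round 4: Proposal C 15, Proposal E 14. Proposal C has a majority (≥15).

Proposal C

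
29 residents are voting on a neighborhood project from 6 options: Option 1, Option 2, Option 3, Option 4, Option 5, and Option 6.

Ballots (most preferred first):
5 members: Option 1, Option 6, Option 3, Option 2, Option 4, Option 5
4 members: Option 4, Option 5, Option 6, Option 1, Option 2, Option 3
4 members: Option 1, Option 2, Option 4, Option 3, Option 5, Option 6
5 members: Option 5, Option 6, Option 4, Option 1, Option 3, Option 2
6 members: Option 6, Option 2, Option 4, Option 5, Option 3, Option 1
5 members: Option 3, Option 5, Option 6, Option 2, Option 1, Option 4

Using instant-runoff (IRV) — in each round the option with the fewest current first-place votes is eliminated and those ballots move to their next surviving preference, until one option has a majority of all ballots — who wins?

Round 1: Option 1 9, Option 2 0, Option 3 5, Option 4 4, Option 5 5, Option 6 6. Option 2 eliminated.
Round 2: Option 1 9, Option 3 5, Option 4 4, Option 5 5, Option 6 6. Option 4 eliminated.
Round 3: Option 1 9, Option 3 5, Option 5 9, Option 6 6. Option 3 eliminated.
Round 4: Option 1 9, Option 5 14, Option 6 6. Option 6 eliminated.
Round 5: Option 1 9, Option 5 20. Option 5 has a majority (≥15).

Option 5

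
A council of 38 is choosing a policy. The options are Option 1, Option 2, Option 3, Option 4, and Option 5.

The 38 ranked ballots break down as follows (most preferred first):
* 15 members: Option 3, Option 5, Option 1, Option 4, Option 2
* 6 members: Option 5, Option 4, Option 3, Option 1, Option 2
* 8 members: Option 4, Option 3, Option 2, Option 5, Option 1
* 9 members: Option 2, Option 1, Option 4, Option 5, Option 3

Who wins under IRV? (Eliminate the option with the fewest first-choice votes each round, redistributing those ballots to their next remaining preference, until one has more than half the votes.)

Round 1: Option 1 0, Option 2 9, Option 3 15, Option 4 8, Option 5 6. Option 1 eliminated.
Round 2: Option 2 9, Option 3 15, Option 4 8, Option 5 6. Option 5 eliminated.
Round 3: Option 2 9, Option 3 15, Option 4 14. Option 2 eliminated.
Round 4: Option 3 15, Option 4 23. Option 4 has a majority (≥20).

Option 4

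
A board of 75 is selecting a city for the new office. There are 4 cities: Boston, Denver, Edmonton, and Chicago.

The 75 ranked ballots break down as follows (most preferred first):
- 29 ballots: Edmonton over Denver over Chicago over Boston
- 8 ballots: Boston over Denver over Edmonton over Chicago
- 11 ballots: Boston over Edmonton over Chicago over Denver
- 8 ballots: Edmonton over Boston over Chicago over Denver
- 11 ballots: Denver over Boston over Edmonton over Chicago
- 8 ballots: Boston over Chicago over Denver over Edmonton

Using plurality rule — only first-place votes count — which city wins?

Edmonton

First-place votes: Boston 27, Denver 11, Edmonton 37, Chicago 0.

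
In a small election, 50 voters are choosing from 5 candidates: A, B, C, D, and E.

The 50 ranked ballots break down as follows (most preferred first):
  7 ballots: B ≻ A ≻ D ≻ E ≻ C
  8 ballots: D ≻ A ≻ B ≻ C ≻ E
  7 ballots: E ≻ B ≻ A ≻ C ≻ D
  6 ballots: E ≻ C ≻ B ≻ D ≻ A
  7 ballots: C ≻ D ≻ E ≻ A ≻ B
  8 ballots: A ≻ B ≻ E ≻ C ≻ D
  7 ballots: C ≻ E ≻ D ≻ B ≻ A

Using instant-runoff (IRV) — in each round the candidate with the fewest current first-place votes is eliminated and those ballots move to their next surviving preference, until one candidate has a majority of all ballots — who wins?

Round 1: A 8, B 7, C 14, D 8, E 13. B eliminated.
Round 2: A 15, C 14, D 8, E 13. D eliminated.
Round 3: A 23, C 14, E 13. E eliminated.
Round 4: A 30, C 20. A has a majority (≥26).

A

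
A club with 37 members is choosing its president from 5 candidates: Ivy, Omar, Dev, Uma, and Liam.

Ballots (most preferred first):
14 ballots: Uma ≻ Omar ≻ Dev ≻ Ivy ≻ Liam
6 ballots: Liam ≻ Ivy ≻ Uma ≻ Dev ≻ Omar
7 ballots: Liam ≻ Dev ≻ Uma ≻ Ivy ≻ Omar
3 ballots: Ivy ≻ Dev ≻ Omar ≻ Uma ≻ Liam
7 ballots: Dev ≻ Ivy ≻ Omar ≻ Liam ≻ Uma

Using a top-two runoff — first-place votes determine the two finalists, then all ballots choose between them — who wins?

Liam

Round 1 first-place votes: Ivy 3, Omar 0, Dev 7, Uma 14, Liam 13. Uma and Liam advance.
Runoff: Uma is ranked above Liam on 17 ballots, Liam above Uma on 20.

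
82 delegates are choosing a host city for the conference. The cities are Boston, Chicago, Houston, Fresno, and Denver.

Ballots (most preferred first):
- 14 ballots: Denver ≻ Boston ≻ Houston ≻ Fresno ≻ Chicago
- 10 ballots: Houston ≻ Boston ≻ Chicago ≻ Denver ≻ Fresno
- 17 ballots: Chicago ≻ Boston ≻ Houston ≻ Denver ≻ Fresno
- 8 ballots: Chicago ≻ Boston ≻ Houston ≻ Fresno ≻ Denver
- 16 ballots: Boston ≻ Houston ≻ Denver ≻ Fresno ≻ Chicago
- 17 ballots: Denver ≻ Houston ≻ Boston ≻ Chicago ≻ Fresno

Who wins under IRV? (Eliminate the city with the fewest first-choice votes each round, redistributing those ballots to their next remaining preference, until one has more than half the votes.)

Boston

Round 1: Boston 16, Chicago 25, Houston 10, Fresno 0, Denver 31. Fresno eliminated.
Round 2: Boston 16, Chicago 25, Houston 10, Denver 31. Houston eliminated.
Round 3: Boston 26, Chicago 25, Denver 31. Chicago eliminated.
Round 4: Boston 51, Denver 31. Boston has a majority (≥42).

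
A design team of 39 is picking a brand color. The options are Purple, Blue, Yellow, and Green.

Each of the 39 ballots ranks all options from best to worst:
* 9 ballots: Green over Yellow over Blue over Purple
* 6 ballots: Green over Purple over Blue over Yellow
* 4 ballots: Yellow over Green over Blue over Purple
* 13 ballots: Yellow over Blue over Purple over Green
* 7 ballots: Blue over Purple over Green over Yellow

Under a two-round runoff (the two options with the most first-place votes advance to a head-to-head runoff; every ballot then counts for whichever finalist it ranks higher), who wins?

Green

Round 1 first-place votes: Purple 0, Blue 7, Yellow 17, Green 15. Yellow and Green advance.
Runoff: Yellow is ranked above Green on 17 ballots, Green above Yellow on 22.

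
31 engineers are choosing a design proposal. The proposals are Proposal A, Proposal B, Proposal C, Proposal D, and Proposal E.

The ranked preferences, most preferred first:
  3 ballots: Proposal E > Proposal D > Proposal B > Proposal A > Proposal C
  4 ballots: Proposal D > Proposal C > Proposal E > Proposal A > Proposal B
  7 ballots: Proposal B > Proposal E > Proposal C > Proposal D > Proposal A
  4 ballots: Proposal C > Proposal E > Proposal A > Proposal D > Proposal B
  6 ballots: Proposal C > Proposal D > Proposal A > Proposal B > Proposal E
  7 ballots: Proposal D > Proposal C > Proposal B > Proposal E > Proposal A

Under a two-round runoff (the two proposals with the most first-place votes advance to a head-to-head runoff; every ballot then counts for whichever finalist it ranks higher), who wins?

Proposal C

Round 1 first-place votes: Proposal A 0, Proposal B 7, Proposal C 10, Proposal D 11, Proposal E 3. Proposal D and Proposal C advance.
Runoff: Proposal D is ranked above Proposal C on 14 ballots, Proposal C above Proposal D on 17.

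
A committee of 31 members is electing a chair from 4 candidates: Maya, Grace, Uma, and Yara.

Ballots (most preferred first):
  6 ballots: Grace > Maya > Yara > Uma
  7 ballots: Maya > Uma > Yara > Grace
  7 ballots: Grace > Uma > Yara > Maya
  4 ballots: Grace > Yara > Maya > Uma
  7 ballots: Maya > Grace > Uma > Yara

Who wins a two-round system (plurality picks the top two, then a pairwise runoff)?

Grace

Round 1 first-place votes: Maya 14, Grace 17, Uma 0, Yara 0. Grace and Maya advance.
Runoff: Grace is ranked above Maya on 17 ballots, Maya above Grace on 14.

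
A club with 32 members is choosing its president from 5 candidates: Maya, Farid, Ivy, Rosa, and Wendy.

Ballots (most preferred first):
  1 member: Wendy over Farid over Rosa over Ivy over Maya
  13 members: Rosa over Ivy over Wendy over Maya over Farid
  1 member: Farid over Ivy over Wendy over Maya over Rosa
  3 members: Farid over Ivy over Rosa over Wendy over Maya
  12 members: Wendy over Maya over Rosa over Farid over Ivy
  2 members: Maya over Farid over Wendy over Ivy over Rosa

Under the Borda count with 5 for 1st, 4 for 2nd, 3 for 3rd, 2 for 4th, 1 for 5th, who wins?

Wendy

Maya: 1×1 + 13×2 + 1×2 + 3×1 + 12×4 + 2×5 = 90
Farid: 1×4 + 13×1 + 1×5 + 3×5 + 12×2 + 2×4 = 69
Ivy: 1×2 + 13×4 + 1×4 + 3×4 + 12×1 + 2×2 = 86
Rosa: 1×3 + 13×5 + 1×1 + 3×3 + 12×3 + 2×1 = 116
Wendy: 1×5 + 13×3 + 1×3 + 3×2 + 12×5 + 2×3 = 119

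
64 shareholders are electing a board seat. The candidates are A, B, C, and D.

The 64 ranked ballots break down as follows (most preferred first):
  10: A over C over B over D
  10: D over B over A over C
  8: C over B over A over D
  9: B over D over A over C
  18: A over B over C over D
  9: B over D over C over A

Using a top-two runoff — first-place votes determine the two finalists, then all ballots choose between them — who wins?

Round 1 first-place votes: A 28, B 18, C 8, D 10. A and B advance.
Runoff: A is ranked above B on 28 ballots, B above A on 36.

B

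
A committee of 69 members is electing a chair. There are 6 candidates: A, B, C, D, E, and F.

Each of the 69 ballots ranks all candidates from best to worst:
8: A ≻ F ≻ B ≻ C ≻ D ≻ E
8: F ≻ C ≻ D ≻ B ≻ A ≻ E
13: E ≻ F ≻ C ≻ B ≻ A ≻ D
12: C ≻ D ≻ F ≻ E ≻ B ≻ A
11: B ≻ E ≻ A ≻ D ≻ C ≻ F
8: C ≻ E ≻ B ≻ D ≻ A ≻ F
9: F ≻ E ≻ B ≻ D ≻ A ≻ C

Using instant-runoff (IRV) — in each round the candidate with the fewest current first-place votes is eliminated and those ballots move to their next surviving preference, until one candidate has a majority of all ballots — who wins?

F

Round 1: A 8, B 11, C 20, D 0, E 13, F 17. D eliminated.
Round 2: A 8, B 11, C 20, E 13, F 17. A eliminated.
Round 3: B 11, C 20, E 13, F 25. B eliminated.
Round 4: C 20, E 24, F 25. C eliminated.
Round 5: E 32, F 37. F has a majority (≥35).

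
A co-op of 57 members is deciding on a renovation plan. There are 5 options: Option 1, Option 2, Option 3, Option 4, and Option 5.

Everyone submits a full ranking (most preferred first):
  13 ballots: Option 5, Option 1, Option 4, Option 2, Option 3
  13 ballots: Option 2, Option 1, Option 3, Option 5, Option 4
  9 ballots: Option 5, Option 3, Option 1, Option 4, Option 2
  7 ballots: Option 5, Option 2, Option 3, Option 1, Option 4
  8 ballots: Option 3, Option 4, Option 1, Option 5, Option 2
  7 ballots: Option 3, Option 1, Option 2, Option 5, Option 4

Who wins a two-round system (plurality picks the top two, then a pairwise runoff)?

Option 5

Round 1 first-place votes: Option 1 0, Option 2 13, Option 3 15, Option 4 0, Option 5 29. Option 5 and Option 3 advance.
Runoff: Option 5 is ranked above Option 3 on 29 ballots, Option 3 above Option 5 on 28.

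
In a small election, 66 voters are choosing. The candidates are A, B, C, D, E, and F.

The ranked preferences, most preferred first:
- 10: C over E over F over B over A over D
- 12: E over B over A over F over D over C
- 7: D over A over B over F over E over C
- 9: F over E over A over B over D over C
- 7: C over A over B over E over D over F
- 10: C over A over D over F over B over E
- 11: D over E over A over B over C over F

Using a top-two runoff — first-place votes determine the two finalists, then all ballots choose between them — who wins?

D

Round 1 first-place votes: A 0, B 0, C 27, D 18, E 12, F 9. C and D advance.
Runoff: C is ranked above D on 27 ballots, D above C on 39.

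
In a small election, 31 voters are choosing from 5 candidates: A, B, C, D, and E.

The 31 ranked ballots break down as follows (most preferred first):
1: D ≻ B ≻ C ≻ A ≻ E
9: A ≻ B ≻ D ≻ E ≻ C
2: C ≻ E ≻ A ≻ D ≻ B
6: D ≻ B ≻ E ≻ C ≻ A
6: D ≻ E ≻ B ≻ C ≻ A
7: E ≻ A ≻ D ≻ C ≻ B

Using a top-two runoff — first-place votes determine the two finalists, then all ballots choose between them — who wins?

A

Round 1 first-place votes: A 9, B 0, C 2, D 13, E 7. D and A advance.
Runoff: D is ranked above A on 13 ballots, A above D on 18.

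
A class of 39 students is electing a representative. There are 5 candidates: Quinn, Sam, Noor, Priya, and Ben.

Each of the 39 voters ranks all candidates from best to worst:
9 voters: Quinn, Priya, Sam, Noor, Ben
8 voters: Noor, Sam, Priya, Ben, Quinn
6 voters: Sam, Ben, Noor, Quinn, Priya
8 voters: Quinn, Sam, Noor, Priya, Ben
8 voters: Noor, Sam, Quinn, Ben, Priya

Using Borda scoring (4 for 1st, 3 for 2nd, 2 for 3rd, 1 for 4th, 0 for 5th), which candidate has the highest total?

Sam

Quinn: 9×4 + 8×0 + 6×1 + 8×4 + 8×2 = 90
Sam: 9×2 + 8×3 + 6×4 + 8×3 + 8×3 = 114
Noor: 9×1 + 8×4 + 6×2 + 8×2 + 8×4 = 101
Priya: 9×3 + 8×2 + 6×0 + 8×1 + 8×0 = 51
Ben: 9×0 + 8×1 + 6×3 + 8×0 + 8×1 = 34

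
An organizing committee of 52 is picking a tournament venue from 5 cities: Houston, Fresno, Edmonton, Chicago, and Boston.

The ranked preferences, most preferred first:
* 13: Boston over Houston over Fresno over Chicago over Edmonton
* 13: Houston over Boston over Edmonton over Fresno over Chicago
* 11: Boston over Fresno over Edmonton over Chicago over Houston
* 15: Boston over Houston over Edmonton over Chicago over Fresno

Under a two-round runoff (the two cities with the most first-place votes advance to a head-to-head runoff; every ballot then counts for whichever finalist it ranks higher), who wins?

Round 1 first-place votes: Houston 13, Fresno 0, Edmonton 0, Chicago 0, Boston 39. Boston and Houston advance.
Runoff: Boston is ranked above Houston on 39 ballots, Houston above Boston on 13.

Boston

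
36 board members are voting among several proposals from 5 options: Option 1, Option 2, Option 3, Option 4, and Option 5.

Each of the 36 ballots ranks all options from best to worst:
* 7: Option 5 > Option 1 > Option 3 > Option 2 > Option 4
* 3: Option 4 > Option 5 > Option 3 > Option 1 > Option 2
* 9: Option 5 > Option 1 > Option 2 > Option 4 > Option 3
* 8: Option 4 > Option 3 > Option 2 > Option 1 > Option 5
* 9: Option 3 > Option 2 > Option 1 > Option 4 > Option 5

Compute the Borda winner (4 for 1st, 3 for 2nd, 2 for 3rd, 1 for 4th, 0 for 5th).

Option 3

Option 1: 7×3 + 3×1 + 9×3 + 8×1 + 9×2 = 77
Option 2: 7×1 + 3×0 + 9×2 + 8×2 + 9×3 = 68
Option 3: 7×2 + 3×2 + 9×0 + 8×3 + 9×4 = 80
Option 4: 7×0 + 3×4 + 9×1 + 8×4 + 9×1 = 62
Option 5: 7×4 + 3×3 + 9×4 + 8×0 + 9×0 = 73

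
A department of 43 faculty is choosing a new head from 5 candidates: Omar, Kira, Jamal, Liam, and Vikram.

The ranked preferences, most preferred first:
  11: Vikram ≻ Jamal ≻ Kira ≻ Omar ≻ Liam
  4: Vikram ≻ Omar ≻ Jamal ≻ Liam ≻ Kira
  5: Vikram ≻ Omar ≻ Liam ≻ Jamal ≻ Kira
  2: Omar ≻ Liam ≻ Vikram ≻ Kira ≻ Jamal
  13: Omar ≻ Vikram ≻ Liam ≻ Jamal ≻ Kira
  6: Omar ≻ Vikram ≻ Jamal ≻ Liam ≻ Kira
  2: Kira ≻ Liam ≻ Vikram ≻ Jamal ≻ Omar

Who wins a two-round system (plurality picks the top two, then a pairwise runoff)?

Round 1 first-place votes: Omar 21, Kira 2, Jamal 0, Liam 0, Vikram 20. Omar and Vikram advance.
Runoff: Omar is ranked above Vikram on 21 ballots, Vikram above Omar on 22.

Vikram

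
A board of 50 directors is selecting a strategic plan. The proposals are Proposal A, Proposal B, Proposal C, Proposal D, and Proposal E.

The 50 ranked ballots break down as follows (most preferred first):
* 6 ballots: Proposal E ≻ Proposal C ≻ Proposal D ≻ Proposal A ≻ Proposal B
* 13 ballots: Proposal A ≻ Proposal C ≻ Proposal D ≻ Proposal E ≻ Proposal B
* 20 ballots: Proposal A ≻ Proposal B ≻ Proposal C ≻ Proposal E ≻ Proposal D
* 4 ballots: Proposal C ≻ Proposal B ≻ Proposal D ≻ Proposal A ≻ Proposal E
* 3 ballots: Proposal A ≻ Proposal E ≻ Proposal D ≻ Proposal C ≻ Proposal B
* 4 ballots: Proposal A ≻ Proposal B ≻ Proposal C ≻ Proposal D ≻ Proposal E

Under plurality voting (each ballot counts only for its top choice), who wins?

Proposal A

First-place votes: Proposal A 40, Proposal B 0, Proposal C 4, Proposal D 0, Proposal E 6.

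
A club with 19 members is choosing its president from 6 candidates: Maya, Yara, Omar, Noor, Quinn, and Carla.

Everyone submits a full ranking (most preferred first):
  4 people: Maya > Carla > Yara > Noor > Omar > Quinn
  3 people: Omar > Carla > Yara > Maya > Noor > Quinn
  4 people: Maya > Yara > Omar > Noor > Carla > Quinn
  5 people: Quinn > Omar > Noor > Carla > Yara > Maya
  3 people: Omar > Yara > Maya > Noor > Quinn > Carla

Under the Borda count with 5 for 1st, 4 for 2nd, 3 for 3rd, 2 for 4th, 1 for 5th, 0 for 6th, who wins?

Omar

Maya: 4×5 + 3×2 + 4×5 + 5×0 + 3×3 = 55
Yara: 4×3 + 3×3 + 4×4 + 5×1 + 3×4 = 54
Omar: 4×1 + 3×5 + 4×3 + 5×4 + 3×5 = 66
Noor: 4×2 + 3×1 + 4×2 + 5×3 + 3×2 = 40
Quinn: 4×0 + 3×0 + 4×0 + 5×5 + 3×1 = 28
Carla: 4×4 + 3×4 + 4×1 + 5×2 + 3×0 = 42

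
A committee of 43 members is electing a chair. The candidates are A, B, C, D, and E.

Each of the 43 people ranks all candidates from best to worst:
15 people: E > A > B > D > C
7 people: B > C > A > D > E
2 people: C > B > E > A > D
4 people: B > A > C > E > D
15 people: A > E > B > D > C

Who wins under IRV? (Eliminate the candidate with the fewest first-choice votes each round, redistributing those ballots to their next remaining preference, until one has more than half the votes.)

A

Round 1: A 15, B 11, C 2, D 0, E 15. D eliminated.
Round 2: A 15, B 11, C 2, E 15. C eliminated.
Round 3: A 15, B 13, E 15. B eliminated.
Round 4: A 26, E 17. A has a majority (≥22).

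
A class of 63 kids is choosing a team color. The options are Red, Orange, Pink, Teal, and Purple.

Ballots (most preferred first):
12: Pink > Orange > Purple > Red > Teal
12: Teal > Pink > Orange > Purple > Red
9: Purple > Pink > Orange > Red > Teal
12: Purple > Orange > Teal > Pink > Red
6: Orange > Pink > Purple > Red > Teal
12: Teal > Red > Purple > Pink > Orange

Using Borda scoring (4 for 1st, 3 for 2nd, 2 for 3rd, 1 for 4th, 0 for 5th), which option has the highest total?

Purple

Red: 12×1 + 12×0 + 9×1 + 12×0 + 6×1 + 12×3 = 63
Orange: 12×3 + 12×2 + 9×2 + 12×3 + 6×4 + 12×0 = 138
Pink: 12×4 + 12×3 + 9×3 + 12×1 + 6×3 + 12×1 = 153
Teal: 12×0 + 12×4 + 9×0 + 12×2 + 6×0 + 12×4 = 120
Purple: 12×2 + 12×1 + 9×4 + 12×4 + 6×2 + 12×2 = 156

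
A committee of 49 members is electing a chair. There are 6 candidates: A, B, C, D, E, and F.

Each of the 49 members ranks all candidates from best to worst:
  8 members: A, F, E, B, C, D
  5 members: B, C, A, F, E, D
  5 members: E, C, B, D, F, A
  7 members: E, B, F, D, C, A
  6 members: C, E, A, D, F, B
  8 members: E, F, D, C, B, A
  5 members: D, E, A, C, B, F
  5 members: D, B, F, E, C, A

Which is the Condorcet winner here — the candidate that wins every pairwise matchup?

E

E vs A: 36–13
E vs B: 39–10
E vs C: 38–11
E vs D: 39–10
E vs F: 31–18
E beats every other candidate.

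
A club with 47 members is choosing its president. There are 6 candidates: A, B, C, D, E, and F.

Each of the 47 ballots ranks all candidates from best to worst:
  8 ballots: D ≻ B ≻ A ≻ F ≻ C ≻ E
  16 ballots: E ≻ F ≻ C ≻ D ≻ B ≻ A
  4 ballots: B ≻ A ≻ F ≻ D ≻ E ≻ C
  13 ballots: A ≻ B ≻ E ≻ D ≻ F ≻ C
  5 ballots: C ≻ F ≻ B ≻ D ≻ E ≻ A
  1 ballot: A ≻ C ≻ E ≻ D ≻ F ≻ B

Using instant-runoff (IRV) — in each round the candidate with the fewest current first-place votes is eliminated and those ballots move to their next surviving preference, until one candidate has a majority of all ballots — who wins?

Round 1: A 14, B 4, C 5, D 8, E 16, F 0. F eliminated.
Round 2: A 14, B 4, C 5, D 8, E 16. B eliminated.
Round 3: A 18, C 5, D 8, E 16. C eliminated.
Round 4: A 18, D 13, E 16. D eliminated.
Round 5: A 26, E 21. A has a majority (≥24).

A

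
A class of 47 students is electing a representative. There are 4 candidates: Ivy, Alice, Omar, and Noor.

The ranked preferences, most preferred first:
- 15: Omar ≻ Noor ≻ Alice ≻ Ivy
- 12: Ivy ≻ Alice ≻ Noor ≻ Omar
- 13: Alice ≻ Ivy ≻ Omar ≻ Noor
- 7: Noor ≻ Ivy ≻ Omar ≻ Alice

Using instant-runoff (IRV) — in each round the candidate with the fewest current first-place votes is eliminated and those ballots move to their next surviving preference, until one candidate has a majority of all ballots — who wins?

Ivy

Round 1: Ivy 12, Alice 13, Omar 15, Noor 7. Noor eliminated.
Round 2: Ivy 19, Alice 13, Omar 15. Alice eliminated.
Round 3: Ivy 32, Omar 15. Ivy has a majority (≥24).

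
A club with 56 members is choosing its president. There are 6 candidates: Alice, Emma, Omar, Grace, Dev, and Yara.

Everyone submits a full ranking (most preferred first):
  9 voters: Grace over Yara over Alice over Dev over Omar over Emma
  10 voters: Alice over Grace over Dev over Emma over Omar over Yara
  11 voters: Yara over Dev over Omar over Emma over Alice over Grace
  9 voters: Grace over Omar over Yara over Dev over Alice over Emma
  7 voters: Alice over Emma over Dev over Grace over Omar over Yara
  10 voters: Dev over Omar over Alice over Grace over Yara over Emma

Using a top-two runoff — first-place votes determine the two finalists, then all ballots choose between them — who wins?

Alice

Round 1 first-place votes: Alice 17, Emma 0, Omar 0, Grace 18, Dev 10, Yara 11. Grace and Alice advance.
Runoff: Grace is ranked above Alice on 18 ballots, Alice above Grace on 38.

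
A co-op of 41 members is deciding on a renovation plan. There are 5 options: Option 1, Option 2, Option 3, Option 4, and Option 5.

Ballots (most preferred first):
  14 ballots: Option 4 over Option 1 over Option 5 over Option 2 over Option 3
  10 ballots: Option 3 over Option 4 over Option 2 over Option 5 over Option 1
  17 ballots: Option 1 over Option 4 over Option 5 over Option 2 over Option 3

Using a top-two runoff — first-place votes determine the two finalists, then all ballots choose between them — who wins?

Round 1 first-place votes: Option 1 17, Option 2 0, Option 3 10, Option 4 14, Option 5 0. Option 1 and Option 4 advance.
Runoff: Option 1 is ranked above Option 4 on 17 ballots, Option 4 above Option 1 on 24.

Option 4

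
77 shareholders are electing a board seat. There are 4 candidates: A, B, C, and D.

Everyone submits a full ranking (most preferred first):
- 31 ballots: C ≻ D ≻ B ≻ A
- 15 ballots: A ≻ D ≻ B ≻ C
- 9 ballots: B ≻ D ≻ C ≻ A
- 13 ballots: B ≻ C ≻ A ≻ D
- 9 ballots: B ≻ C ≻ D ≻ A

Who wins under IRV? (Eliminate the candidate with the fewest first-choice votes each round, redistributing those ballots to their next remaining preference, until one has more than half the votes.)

Round 1: A 15, B 31, C 31, D 0. D eliminated.
Round 2: A 15, B 31, C 31. A eliminated.
Round 3: B 46, C 31. B has a majority (≥39).

B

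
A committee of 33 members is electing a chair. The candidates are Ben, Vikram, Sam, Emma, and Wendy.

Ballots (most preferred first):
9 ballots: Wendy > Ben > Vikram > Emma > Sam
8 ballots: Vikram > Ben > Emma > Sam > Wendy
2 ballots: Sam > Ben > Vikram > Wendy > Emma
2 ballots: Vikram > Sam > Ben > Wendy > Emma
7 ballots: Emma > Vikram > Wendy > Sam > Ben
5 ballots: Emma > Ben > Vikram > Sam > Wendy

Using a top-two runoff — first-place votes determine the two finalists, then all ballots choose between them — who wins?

Round 1 first-place votes: Ben 0, Vikram 10, Sam 2, Emma 12, Wendy 9. Emma and Vikram advance.
Runoff: Emma is ranked above Vikram on 12 ballots, Vikram above Emma on 21.

Vikram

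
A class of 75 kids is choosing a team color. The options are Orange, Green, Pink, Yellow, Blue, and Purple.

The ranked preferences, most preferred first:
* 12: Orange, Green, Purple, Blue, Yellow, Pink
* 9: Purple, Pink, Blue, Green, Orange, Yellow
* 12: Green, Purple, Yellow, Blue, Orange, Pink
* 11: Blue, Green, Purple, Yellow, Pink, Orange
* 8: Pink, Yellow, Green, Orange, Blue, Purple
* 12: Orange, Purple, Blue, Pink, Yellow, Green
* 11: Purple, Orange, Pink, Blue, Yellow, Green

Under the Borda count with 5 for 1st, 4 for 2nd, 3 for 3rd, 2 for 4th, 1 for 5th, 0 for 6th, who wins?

Purple

Orange: 12×5 + 9×1 + 12×1 + 11×0 + 8×2 + 12×5 + 11×4 = 201
Green: 12×4 + 9×2 + 12×5 + 11×4 + 8×3 + 12×0 + 11×0 = 194
Pink: 12×0 + 9×4 + 12×0 + 11×1 + 8×5 + 12×2 + 11×3 = 144
Yellow: 12×1 + 9×0 + 12×3 + 11×2 + 8×4 + 12×1 + 11×1 = 125
Blue: 12×2 + 9×3 + 12×2 + 11×5 + 8×1 + 12×3 + 11×2 = 196
Purple: 12×3 + 9×5 + 12×4 + 11×3 + 8×0 + 12×4 + 11×5 = 265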